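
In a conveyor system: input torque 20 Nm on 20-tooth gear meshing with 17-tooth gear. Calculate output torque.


Given: N1 = 20, N2 = 17, T1 = 20 Nm
Using T2/T1 = N2/N1
T2 = T1 * N2 / N1
T2 = 20 * 17 / 20
T2 = 340 / 20
T2 = 17 Nm

17 Nm


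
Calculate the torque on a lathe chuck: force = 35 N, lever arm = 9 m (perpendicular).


Given: F = 35 N, r = 9 m, angle = 90 deg (perpendicular)
Using tau = F * r * sin(90)
sin(90) = 1
tau = 35 * 9 * 1
tau = 315 Nm

315 Nm


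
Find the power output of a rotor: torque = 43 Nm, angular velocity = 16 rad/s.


Given: tau = 43 Nm, omega = 16 rad/s
Using P = tau * omega
P = 43 * 16
P = 688 W

688 W


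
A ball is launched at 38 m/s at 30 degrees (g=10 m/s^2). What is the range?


Given: v0 = 38 m/s, theta = 30 deg, g = 10 m/s^2
sin(2*30) = sin(60) = sqrt(3)/2
Using R = v0^2 * sin(2*theta) / g
R = 38^2 * (sqrt(3)/2) / 10
R = 1444 * sqrt(3) / 20
R = 361/5*sqrt(3) m

361/5*sqrt(3) m


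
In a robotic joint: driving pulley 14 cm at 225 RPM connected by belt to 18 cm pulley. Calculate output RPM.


Given: D1 = 14 cm, w1 = 225 RPM, D2 = 18 cm
Using D1*w1 = D2*w2
w2 = D1*w1 / D2
w2 = 14*225 / 18
w2 = 3150 / 18
w2 = 175 RPM

175 RPM


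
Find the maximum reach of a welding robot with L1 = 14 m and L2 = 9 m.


Given: L1 = 14 m, L2 = 9 m
For a 2-link planar arm, max reach = L1 + L2 (fully extended)
Max reach = 14 + 9
Max reach = 23 m

23 m


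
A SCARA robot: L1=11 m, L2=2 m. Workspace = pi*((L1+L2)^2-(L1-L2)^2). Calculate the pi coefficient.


Given: L1 = 11, L2 = 2
(L1+L2)^2 = (13)^2 = 169
(L1-L2)^2 = (9)^2 = 81
Difference = 169 - 81 = 88
This equals 4*L1*L2 = 4*11*2 = 88
Workspace area = 88*pi

88


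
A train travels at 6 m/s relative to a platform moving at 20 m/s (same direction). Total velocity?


Given: object velocity = 6 m/s, platform velocity = 20 m/s (same direction)
Using classical velocity addition: v_total = v_object + v_platform
v_total = 6 + 20
v_total = 26 m/s

26 m/s


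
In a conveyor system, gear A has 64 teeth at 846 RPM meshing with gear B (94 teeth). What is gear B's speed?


Given: N1 = 64 teeth, w1 = 846 RPM, N2 = 94 teeth
Using N1*w1 = N2*w2
w2 = N1*w1 / N2
w2 = 64*846 / 94
w2 = 54144 / 94
w2 = 576 RPM

576 RPM


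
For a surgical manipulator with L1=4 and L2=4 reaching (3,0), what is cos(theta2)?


Given: L1 = 4, L2 = 4, target (x, y) = (3, 0)
Using cos(theta2) = (x^2 + y^2 - L1^2 - L2^2) / (2*L1*L2)
x^2 + y^2 = 3^2 + 0 = 9
L1^2 + L2^2 = 16 + 16 = 32
Numerator = 9 - 32 = -23
Denominator = 2*4*4 = 32
cos(theta2) = -23/32 = -23/32

-23/32


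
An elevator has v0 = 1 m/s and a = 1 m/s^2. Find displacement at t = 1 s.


Given: v0 = 1 m/s, a = 1 m/s^2, t = 1 s
Using s = v0*t + (1/2)*a*t^2
s = 1*1 + (1/2)*1*1^2
s = 1 + (1/2)*1
s = 1 + 1/2
s = 3/2

3/2 m


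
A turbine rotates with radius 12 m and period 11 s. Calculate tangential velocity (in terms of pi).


Given: radius r = 12 m, period T = 11 s
Using v = 2*pi*r / T
v = 2*pi*12 / 11
v = 24*pi / 11
v = 24/11*pi m/s

24/11*pi m/s


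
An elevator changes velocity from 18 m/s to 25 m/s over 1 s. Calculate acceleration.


Given: initial velocity v0 = 18 m/s, final velocity v = 25 m/s, time t = 1 s
Using a = (v - v0) / t
a = (25 - 18) / 1
a = 7 / 1
a = 7 m/s^2

7 m/s^2


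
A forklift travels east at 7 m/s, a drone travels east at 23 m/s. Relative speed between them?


Given: v_A = 7 m/s east, v_B = 23 m/s east
Both move in the same direction; relative speed = |v_A - v_B|
|7 - 23| = |-16|
= 16 m/s

16 m/s


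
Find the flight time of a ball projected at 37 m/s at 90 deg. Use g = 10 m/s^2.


Given: v0 = 37 m/s, theta = 90 deg, g = 10 m/s^2
sin(90) = 1
Using T = 2*v0*sin(theta) / g
T = 2*37*1 / 10
T = 74 / 10
T = 37/5 s

37/5 s


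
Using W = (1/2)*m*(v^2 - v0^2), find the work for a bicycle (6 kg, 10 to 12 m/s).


Given: m = 6 kg, v0 = 10 m/s, v = 12 m/s
Using W = (1/2)*m*(v^2 - v0^2)
v^2 = 12^2 = 144
v0^2 = 10^2 = 100
v^2 - v0^2 = 144 - 100 = 44
W = (1/2)*6*44 = 132 J

132 J


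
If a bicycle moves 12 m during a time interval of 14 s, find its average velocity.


Given: distance d = 12 m, time t = 14 s
Using v = d / t
v = 12 / 14
v = 6/7 m/s

6/7 m/s


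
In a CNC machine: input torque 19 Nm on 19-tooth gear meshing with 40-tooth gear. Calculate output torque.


Given: N1 = 19, N2 = 40, T1 = 19 Nm
Using T2/T1 = N2/N1
T2 = T1 * N2 / N1
T2 = 19 * 40 / 19
T2 = 760 / 19
T2 = 40 Nm

40 Nm


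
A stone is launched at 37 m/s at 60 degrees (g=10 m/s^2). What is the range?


Given: v0 = 37 m/s, theta = 60 deg, g = 10 m/s^2
sin(2*60) = sin(120) = sqrt(3)/2
Using R = v0^2 * sin(2*theta) / g
R = 37^2 * (sqrt(3)/2) / 10
R = 1369 * sqrt(3) / 20
R = 1369/20*sqrt(3) m

1369/20*sqrt(3) m


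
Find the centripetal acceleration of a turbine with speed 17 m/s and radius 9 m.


Given: v = 17 m/s, r = 9 m
Using a_c = v^2 / r
a_c = 17^2 / 9
a_c = 289 / 9
a_c = 289/9 m/s^2

289/9 m/s^2


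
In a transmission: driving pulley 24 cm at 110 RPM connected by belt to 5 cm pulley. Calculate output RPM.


Given: D1 = 24 cm, w1 = 110 RPM, D2 = 5 cm
Using D1*w1 = D2*w2
w2 = D1*w1 / D2
w2 = 24*110 / 5
w2 = 2640 / 5
w2 = 528 RPM

528 RPM


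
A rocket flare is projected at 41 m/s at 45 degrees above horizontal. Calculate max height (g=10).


Given: v0 = 41 m/s, theta = 45 deg, g = 10 m/s^2
sin^2(45) = 1/2
Using H = v0^2 * sin^2(theta) / (2*g)
H = 41^2 * 1/2 / (2*10)
H = 1681 * 1/2 / 20
H = 1681/2 / 20
H = 1681/40 m

1681/40 m


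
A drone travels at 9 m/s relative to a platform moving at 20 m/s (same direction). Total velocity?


Given: object velocity = 9 m/s, platform velocity = 20 m/s (same direction)
Using classical velocity addition: v_total = v_object + v_platform
v_total = 9 + 20
v_total = 29 m/s

29 m/s


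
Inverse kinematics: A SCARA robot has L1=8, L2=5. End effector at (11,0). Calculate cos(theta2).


Given: L1 = 8, L2 = 5, target (x, y) = (11, 0)
Using cos(theta2) = (x^2 + y^2 - L1^2 - L2^2) / (2*L1*L2)
x^2 + y^2 = 11^2 + 0 = 121
L1^2 + L2^2 = 64 + 25 = 89
Numerator = 121 - 89 = 32
Denominator = 2*8*5 = 80
cos(theta2) = 32/80 = 2/5

2/5


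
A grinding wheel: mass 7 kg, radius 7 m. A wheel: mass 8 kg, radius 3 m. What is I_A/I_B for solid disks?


Given: M1=7 kg, R1=7 m, M2=8 kg, R2=3 m
For a disk: I = (1/2)*M*R^2, so I_A/I_B = (M1*R1^2)/(M2*R2^2)
M1*R1^2 = 7*49 = 343
M2*R2^2 = 8*9 = 72
I_A/I_B = 343/72 = 343/72

343/72


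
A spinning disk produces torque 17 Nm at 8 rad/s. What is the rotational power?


Given: tau = 17 Nm, omega = 8 rad/s
Using P = tau * omega
P = 17 * 8
P = 136 W

136 W


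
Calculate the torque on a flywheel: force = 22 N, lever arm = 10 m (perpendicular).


Given: F = 22 N, r = 10 m, angle = 90 deg (perpendicular)
Using tau = F * r * sin(90)
sin(90) = 1
tau = 22 * 10 * 1
tau = 220 Nm

220 Nm


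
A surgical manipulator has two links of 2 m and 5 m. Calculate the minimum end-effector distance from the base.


Given: L1 = 2 m, L2 = 5 m
For a 2-link planar arm, min reach = |L1 - L2| (second link folded back)
Min reach = |2 - 5|
Min reach = 3 m

3 m


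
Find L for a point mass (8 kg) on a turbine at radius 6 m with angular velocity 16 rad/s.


Given: m = 8 kg, r = 6 m, omega = 16 rad/s
For a point mass: I = m*r^2
I = 8*6^2 = 8*36 = 288
L = I*omega = 288*16
L = 4608 kg*m^2/s

4608 kg*m^2/s


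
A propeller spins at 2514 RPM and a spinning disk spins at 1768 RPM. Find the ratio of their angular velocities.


Given: RPM_A = 2514, RPM_B = 1768
omega = 2*pi*RPM/60, so omega_A/omega_B = RPM_A / RPM_B
omega_A/omega_B = 2514 / 1768
omega_A/omega_B = 1257/884

1257/884


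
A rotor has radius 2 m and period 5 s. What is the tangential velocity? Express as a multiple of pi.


Given: radius r = 2 m, period T = 5 s
Using v = 2*pi*r / T
v = 2*pi*2 / 5
v = 4*pi / 5
v = 4/5*pi m/s

4/5*pi m/s


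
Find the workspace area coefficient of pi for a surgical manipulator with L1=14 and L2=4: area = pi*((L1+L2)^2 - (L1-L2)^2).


Given: L1 = 14, L2 = 4
(L1+L2)^2 = (18)^2 = 324
(L1-L2)^2 = (10)^2 = 100
Difference = 324 - 100 = 224
This equals 4*L1*L2 = 4*14*4 = 224
Workspace area = 224*pi

224


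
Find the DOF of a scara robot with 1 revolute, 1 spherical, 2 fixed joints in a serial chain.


Given: serial robot with 1 revolute, 1 spherical, 2 fixed joints
DOF contribution per joint type: revolute=1, prismatic=1, spherical=3, fixed=0
DOF = 1*1 + 1*3 + 2*0
DOF = 4

4


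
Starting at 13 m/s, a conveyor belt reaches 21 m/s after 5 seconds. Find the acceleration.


Given: initial velocity v0 = 13 m/s, final velocity v = 21 m/s, time t = 5 s
Using a = (v - v0) / t
a = (21 - 13) / 5
a = 8 / 5
a = 8/5 m/s^2

8/5 m/s^2


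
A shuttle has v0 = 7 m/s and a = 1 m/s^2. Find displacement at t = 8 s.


Given: v0 = 7 m/s, a = 1 m/s^2, t = 8 s
Using s = v0*t + (1/2)*a*t^2
s = 7*8 + (1/2)*1*8^2
s = 56 + (1/2)*64
s = 56 + 32
s = 88

88 m


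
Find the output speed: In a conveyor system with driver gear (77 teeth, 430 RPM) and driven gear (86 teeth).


Given: N1 = 77 teeth, w1 = 430 RPM, N2 = 86 teeth
Using N1*w1 = N2*w2
w2 = N1*w1 / N2
w2 = 77*430 / 86
w2 = 33110 / 86
w2 = 385 RPM

385 RPM


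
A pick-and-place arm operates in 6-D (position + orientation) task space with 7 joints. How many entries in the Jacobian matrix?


Given: task space dimension = 6, joints = 7
Jacobian is a 6 x 7 matrix
Total entries = rows * columns
Total = 6 * 7
Total = 42

42


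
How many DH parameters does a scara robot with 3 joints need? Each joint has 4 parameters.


Given: 3 joints, 4 DH parameters per joint (d, theta, a, alpha)
Total DH parameters = number_of_joints * 4
Total = 3 * 4
Total = 12

12


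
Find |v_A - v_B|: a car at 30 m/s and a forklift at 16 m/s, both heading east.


Given: v_A = 30 m/s east, v_B = 16 m/s east
Both move in the same direction; relative speed = |v_A - v_B|
|30 - 16| = |14|
= 14 m/s

14 m/s


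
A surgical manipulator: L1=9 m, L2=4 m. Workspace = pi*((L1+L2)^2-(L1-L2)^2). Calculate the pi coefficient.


Given: L1 = 9, L2 = 4
(L1+L2)^2 = (13)^2 = 169
(L1-L2)^2 = (5)^2 = 25
Difference = 169 - 25 = 144
This equals 4*L1*L2 = 4*9*4 = 144
Workspace area = 144*pi

144


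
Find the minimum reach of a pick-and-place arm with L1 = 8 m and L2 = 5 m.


Given: L1 = 8 m, L2 = 5 m
For a 2-link planar arm, min reach = |L1 - L2| (second link folded back)
Min reach = |8 - 5|
Min reach = 3 m

3 m


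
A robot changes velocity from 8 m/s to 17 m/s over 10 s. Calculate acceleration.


Given: initial velocity v0 = 8 m/s, final velocity v = 17 m/s, time t = 10 s
Using a = (v - v0) / t
a = (17 - 8) / 10
a = 9 / 10
a = 9/10 m/s^2

9/10 m/s^2


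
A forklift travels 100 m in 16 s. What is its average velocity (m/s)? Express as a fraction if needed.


Given: distance d = 100 m, time t = 16 s
Using v = d / t
v = 100 / 16
v = 25/4 m/s

25/4 m/s


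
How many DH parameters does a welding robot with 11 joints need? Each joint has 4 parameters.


Given: 11 joints, 4 DH parameters per joint (d, theta, a, alpha)
Total DH parameters = number_of_joints * 4
Total = 11 * 4
Total = 44

44


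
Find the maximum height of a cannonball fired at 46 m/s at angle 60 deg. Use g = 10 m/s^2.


Given: v0 = 46 m/s, theta = 60 deg, g = 10 m/s^2
sin^2(60) = 3/4
Using H = v0^2 * sin^2(theta) / (2*g)
H = 46^2 * 3/4 / (2*10)
H = 2116 * 3/4 / 20
H = 1587 / 20
H = 1587/20 m

1587/20 m


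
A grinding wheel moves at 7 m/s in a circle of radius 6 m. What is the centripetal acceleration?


Given: v = 7 m/s, r = 6 m
Using a_c = v^2 / r
a_c = 7^2 / 6
a_c = 49 / 6
a_c = 49/6 m/s^2

49/6 m/s^2


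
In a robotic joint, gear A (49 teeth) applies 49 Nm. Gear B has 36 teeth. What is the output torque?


Given: N1 = 49, N2 = 36, T1 = 49 Nm
Using T2/T1 = N2/N1
T2 = T1 * N2 / N1
T2 = 49 * 36 / 49
T2 = 1764 / 49
T2 = 36 Nm

36 Nm


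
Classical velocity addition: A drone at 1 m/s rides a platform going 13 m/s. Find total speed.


Given: object velocity = 1 m/s, platform velocity = 13 m/s (same direction)
Using classical velocity addition: v_total = v_object + v_platform
v_total = 1 + 13
v_total = 14 m/s

14 m/s


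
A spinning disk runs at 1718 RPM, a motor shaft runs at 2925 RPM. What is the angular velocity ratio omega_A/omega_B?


Given: RPM_A = 1718, RPM_B = 2925
omega = 2*pi*RPM/60, so omega_A/omega_B = RPM_A / RPM_B
omega_A/omega_B = 1718 / 2925
omega_A/omega_B = 1718/2925

1718/2925


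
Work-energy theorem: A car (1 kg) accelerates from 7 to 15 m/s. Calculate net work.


Given: m = 1 kg, v0 = 7 m/s, v = 15 m/s
Using W = (1/2)*m*(v^2 - v0^2)
v^2 = 15^2 = 225
v0^2 = 7^2 = 49
v^2 - v0^2 = 225 - 49 = 176
W = (1/2)*1*176 = 88 J

88 J


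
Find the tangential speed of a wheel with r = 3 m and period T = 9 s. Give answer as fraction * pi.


Given: radius r = 3 m, period T = 9 s
Using v = 2*pi*r / T
v = 2*pi*3 / 9
v = 6*pi / 9
v = 2/3*pi m/s

2/3*pi m/s


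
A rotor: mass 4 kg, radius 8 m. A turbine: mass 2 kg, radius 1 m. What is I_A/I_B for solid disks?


Given: M1=4 kg, R1=8 m, M2=2 kg, R2=1 m
For a disk: I = (1/2)*M*R^2, so I_A/I_B = (M1*R1^2)/(M2*R2^2)
M1*R1^2 = 4*64 = 256
M2*R2^2 = 2*1 = 2
I_A/I_B = 256/2 = 128

128


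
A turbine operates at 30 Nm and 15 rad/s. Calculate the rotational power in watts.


Given: tau = 30 Nm, omega = 15 rad/s
Using P = tau * omega
P = 30 * 15
P = 450 W

450 W


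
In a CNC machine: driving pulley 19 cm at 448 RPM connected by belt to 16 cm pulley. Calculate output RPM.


Given: D1 = 19 cm, w1 = 448 RPM, D2 = 16 cm
Using D1*w1 = D2*w2
w2 = D1*w1 / D2
w2 = 19*448 / 16
w2 = 8512 / 16
w2 = 532 RPM

532 RPM


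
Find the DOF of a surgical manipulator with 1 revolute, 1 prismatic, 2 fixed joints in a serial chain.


Given: serial robot with 1 revolute, 1 prismatic, 2 fixed joints
DOF contribution per joint type: revolute=1, prismatic=1, spherical=3, fixed=0
DOF = 1*1 + 1*1 + 2*0
DOF = 2

2


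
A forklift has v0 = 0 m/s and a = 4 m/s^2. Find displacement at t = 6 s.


Given: v0 = 0 m/s, a = 4 m/s^2, t = 6 s
Using s = v0*t + (1/2)*a*t^2
s = 0*6 + (1/2)*4*6^2
s = 0 + (1/2)*144
s = 0 + 72
s = 72

72 m


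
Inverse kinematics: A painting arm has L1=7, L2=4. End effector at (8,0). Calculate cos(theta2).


Given: L1 = 7, L2 = 4, target (x, y) = (8, 0)
Using cos(theta2) = (x^2 + y^2 - L1^2 - L2^2) / (2*L1*L2)
x^2 + y^2 = 8^2 + 0 = 64
L1^2 + L2^2 = 49 + 16 = 65
Numerator = 64 - 65 = -1
Denominator = 2*7*4 = 56
cos(theta2) = -1/56 = -1/56

-1/56


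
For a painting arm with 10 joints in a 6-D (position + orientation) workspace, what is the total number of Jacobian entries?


Given: task space dimension = 6, joints = 10
Jacobian is a 6 x 10 matrix
Total entries = rows * columns
Total = 6 * 10
Total = 60

60


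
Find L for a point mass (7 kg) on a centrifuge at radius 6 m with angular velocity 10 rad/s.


Given: m = 7 kg, r = 6 m, omega = 10 rad/s
For a point mass: I = m*r^2
I = 7*6^2 = 7*36 = 252
L = I*omega = 252*10
L = 2520 kg*m^2/s

2520 kg*m^2/s


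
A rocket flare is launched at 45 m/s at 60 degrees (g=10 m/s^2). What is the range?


Given: v0 = 45 m/s, theta = 60 deg, g = 10 m/s^2
sin(2*60) = sin(120) = sqrt(3)/2
Using R = v0^2 * sin(2*theta) / g
R = 45^2 * (sqrt(3)/2) / 10
R = 2025 * sqrt(3) / 20
R = 405/4*sqrt(3) m

405/4*sqrt(3) m


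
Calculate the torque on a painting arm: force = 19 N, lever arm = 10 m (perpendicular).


Given: F = 19 N, r = 10 m, angle = 90 deg (perpendicular)
Using tau = F * r * sin(90)
sin(90) = 1
tau = 19 * 10 * 1
tau = 190 Nm

190 Nm


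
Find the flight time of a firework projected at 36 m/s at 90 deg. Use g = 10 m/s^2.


Given: v0 = 36 m/s, theta = 90 deg, g = 10 m/s^2
sin(90) = 1
Using T = 2*v0*sin(theta) / g
T = 2*36*1 / 10
T = 72 / 10
T = 36/5 s

36/5 s


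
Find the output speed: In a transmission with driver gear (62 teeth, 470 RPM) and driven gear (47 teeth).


Given: N1 = 62 teeth, w1 = 470 RPM, N2 = 47 teeth
Using N1*w1 = N2*w2
w2 = N1*w1 / N2
w2 = 62*470 / 47
w2 = 29140 / 47
w2 = 620 RPM

620 RPM


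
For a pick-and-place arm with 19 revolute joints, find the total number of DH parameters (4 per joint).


Given: 19 joints, 4 DH parameters per joint (d, theta, a, alpha)
Total DH parameters = number_of_joints * 4
Total = 19 * 4
Total = 76

76


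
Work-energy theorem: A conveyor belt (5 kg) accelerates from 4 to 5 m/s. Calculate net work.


Given: m = 5 kg, v0 = 4 m/s, v = 5 m/s
Using W = (1/2)*m*(v^2 - v0^2)
v^2 = 5^2 = 25
v0^2 = 4^2 = 16
v^2 - v0^2 = 25 - 16 = 9
W = (1/2)*5*9 = 45/2 J

45/2 J


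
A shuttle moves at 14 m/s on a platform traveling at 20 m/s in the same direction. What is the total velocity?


Given: object velocity = 14 m/s, platform velocity = 20 m/s (same direction)
Using classical velocity addition: v_total = v_object + v_platform
v_total = 14 + 20
v_total = 34 m/s

34 m/s


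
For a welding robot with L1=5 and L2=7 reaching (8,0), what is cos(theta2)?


Given: L1 = 5, L2 = 7, target (x, y) = (8, 0)
Using cos(theta2) = (x^2 + y^2 - L1^2 - L2^2) / (2*L1*L2)
x^2 + y^2 = 8^2 + 0 = 64
L1^2 + L2^2 = 25 + 49 = 74
Numerator = 64 - 74 = -10
Denominator = 2*5*7 = 70
cos(theta2) = -10/70 = -1/7

-1/7


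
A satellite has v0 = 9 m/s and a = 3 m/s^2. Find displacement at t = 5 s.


Given: v0 = 9 m/s, a = 3 m/s^2, t = 5 s
Using s = v0*t + (1/2)*a*t^2
s = 9*5 + (1/2)*3*5^2
s = 45 + (1/2)*75
s = 45 + 75/2
s = 165/2

165/2 m


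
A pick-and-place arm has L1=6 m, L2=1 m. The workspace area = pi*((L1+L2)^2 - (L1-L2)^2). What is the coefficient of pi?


Given: L1 = 6, L2 = 1
(L1+L2)^2 = (7)^2 = 49
(L1-L2)^2 = (5)^2 = 25
Difference = 49 - 25 = 24
This equals 4*L1*L2 = 4*6*1 = 24
Workspace area = 24*pi

24


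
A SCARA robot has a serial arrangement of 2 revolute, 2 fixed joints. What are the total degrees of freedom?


Given: serial robot with 2 revolute, 2 fixed joints
DOF contribution per joint type: revolute=1, prismatic=1, spherical=3, fixed=0
DOF = 2*1 + 2*0
DOF = 2

2


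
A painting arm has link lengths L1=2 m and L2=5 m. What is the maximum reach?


Given: L1 = 2 m, L2 = 5 m
For a 2-link planar arm, max reach = L1 + L2 (fully extended)
Max reach = 2 + 5
Max reach = 7 m

7 m


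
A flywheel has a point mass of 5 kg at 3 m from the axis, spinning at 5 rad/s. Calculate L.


Given: m = 5 kg, r = 3 m, omega = 5 rad/s
For a point mass: I = m*r^2
I = 5*3^2 = 5*9 = 45
L = I*omega = 45*5
L = 225 kg*m^2/s

225 kg*m^2/s


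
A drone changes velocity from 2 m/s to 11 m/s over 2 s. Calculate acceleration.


Given: initial velocity v0 = 2 m/s, final velocity v = 11 m/s, time t = 2 s
Using a = (v - v0) / t
a = (11 - 2) / 2
a = 9 / 2
a = 9/2 m/s^2

9/2 m/s^2


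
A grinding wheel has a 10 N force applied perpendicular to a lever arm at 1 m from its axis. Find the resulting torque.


Given: F = 10 N, r = 1 m, angle = 90 deg (perpendicular)
Using tau = F * r * sin(90)
sin(90) = 1
tau = 10 * 1 * 1
tau = 10 Nm

10 Nm


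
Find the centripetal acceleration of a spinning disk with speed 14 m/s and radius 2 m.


Given: v = 14 m/s, r = 2 m
Using a_c = v^2 / r
a_c = 14^2 / 2
a_c = 196 / 2
a_c = 98 m/s^2

98 m/s^2


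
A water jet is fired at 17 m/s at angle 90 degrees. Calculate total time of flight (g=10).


Given: v0 = 17 m/s, theta = 90 deg, g = 10 m/s^2
sin(90) = 1
Using T = 2*v0*sin(theta) / g
T = 2*17*1 / 10
T = 34 / 10
T = 17/5 s

17/5 s


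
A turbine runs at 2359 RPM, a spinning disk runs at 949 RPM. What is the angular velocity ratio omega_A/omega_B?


Given: RPM_A = 2359, RPM_B = 949
omega = 2*pi*RPM/60, so omega_A/omega_B = RPM_A / RPM_B
omega_A/omega_B = 2359 / 949
omega_A/omega_B = 2359/949

2359/949


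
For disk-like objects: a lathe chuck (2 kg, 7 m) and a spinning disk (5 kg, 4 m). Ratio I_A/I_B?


Given: M1=2 kg, R1=7 m, M2=5 kg, R2=4 m
For a disk: I = (1/2)*M*R^2, so I_A/I_B = (M1*R1^2)/(M2*R2^2)
M1*R1^2 = 2*49 = 98
M2*R2^2 = 5*16 = 80
I_A/I_B = 98/80 = 49/40

49/40


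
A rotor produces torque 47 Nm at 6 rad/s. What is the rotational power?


Given: tau = 47 Nm, omega = 6 rad/s
Using P = tau * omega
P = 47 * 6
P = 282 W

282 W


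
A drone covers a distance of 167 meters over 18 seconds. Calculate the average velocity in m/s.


Given: distance d = 167 m, time t = 18 s
Using v = d / t
v = 167 / 18
v = 167/18 m/s

167/18 m/s


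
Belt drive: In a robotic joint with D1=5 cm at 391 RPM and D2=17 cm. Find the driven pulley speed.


Given: D1 = 5 cm, w1 = 391 RPM, D2 = 17 cm
Using D1*w1 = D2*w2
w2 = D1*w1 / D2
w2 = 5*391 / 17
w2 = 1955 / 17
w2 = 115 RPM

115 RPM


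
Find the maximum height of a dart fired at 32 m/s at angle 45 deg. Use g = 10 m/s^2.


Given: v0 = 32 m/s, theta = 45 deg, g = 10 m/s^2
sin^2(45) = 1/2
Using H = v0^2 * sin^2(theta) / (2*g)
H = 32^2 * 1/2 / (2*10)
H = 1024 * 1/2 / 20
H = 512 / 20
H = 128/5 m

128/5 m


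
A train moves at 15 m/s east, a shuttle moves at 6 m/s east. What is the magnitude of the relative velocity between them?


Given: v_A = 15 m/s east, v_B = 6 m/s east
Both move in the same direction; relative speed = |v_A - v_B|
|15 - 6| = |9|
= 9 m/s

9 m/s


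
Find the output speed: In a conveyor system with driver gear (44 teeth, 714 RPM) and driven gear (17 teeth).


Given: N1 = 44 teeth, w1 = 714 RPM, N2 = 17 teeth
Using N1*w1 = N2*w2
w2 = N1*w1 / N2
w2 = 44*714 / 17
w2 = 31416 / 17
w2 = 1848 RPM

1848 RPM


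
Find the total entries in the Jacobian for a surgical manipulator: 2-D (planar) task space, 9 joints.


Given: task space dimension = 2, joints = 9
Jacobian is a 2 x 9 matrix
Total entries = rows * columns
Total = 2 * 9
Total = 18

18


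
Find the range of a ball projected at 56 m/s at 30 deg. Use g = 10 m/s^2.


Given: v0 = 56 m/s, theta = 30 deg, g = 10 m/s^2
sin(2*30) = sin(60) = sqrt(3)/2
Using R = v0^2 * sin(2*theta) / g
R = 56^2 * (sqrt(3)/2) / 10
R = 3136 * sqrt(3) / 20
R = 784/5*sqrt(3) m

784/5*sqrt(3) m


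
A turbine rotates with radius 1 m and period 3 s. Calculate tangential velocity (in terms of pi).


Given: radius r = 1 m, period T = 3 s
Using v = 2*pi*r / T
v = 2*pi*1 / 3
v = 2*pi / 3
v = 2/3*pi m/s

2/3*pi m/s


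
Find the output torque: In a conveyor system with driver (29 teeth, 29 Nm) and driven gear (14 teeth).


Given: N1 = 29, N2 = 14, T1 = 29 Nm
Using T2/T1 = N2/N1
T2 = T1 * N2 / N1
T2 = 29 * 14 / 29
T2 = 406 / 29
T2 = 14 Nm

14 Nm


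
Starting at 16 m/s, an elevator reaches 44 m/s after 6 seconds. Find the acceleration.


Given: initial velocity v0 = 16 m/s, final velocity v = 44 m/s, time t = 6 s
Using a = (v - v0) / t
a = (44 - 16) / 6
a = 28 / 6
a = 14/3 m/s^2

14/3 m/s^2


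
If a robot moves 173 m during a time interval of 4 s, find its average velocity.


Given: distance d = 173 m, time t = 4 s
Using v = d / t
v = 173 / 4
v = 173/4 m/s

173/4 m/s


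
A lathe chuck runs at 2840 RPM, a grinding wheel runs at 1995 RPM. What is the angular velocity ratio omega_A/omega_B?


Given: RPM_A = 2840, RPM_B = 1995
omega = 2*pi*RPM/60, so omega_A/omega_B = RPM_A / RPM_B
omega_A/omega_B = 2840 / 1995
omega_A/omega_B = 568/399

568/399


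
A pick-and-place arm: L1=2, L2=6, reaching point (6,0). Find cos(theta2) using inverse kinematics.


Given: L1 = 2, L2 = 6, target (x, y) = (6, 0)
Using cos(theta2) = (x^2 + y^2 - L1^2 - L2^2) / (2*L1*L2)
x^2 + y^2 = 6^2 + 0 = 36
L1^2 + L2^2 = 4 + 36 = 40
Numerator = 36 - 40 = -4
Denominator = 2*2*6 = 24
cos(theta2) = -4/24 = -1/6

-1/6


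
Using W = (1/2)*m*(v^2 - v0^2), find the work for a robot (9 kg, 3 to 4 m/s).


Given: m = 9 kg, v0 = 3 m/s, v = 4 m/s
Using W = (1/2)*m*(v^2 - v0^2)
v^2 = 4^2 = 16
v0^2 = 3^2 = 9
v^2 - v0^2 = 16 - 9 = 7
W = (1/2)*9*7 = 63/2 J

63/2 J


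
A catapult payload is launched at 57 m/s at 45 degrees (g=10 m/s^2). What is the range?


Given: v0 = 57 m/s, theta = 45 deg, g = 10 m/s^2
sin(2*45) = sin(90) = 1
Using R = v0^2 * sin(2*theta) / g
R = 57^2 * 1 / 10
R = 3249 / 10
R = 3249/10 m

3249/10 m


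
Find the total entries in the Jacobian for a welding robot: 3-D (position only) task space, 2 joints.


Given: task space dimension = 3, joints = 2
Jacobian is a 3 x 2 matrix
Total entries = rows * columns
Total = 3 * 2
Total = 6

6


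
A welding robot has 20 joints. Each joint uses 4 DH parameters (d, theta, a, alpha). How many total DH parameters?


Given: 20 joints, 4 DH parameters per joint (d, theta, a, alpha)
Total DH parameters = number_of_joints * 4
Total = 20 * 4
Total = 80

80


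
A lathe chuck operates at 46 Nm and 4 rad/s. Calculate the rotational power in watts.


Given: tau = 46 Nm, omega = 4 rad/s
Using P = tau * omega
P = 46 * 4
P = 184 W

184 W


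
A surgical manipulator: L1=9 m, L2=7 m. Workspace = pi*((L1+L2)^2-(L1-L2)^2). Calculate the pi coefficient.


Given: L1 = 9, L2 = 7
(L1+L2)^2 = (16)^2 = 256
(L1-L2)^2 = (2)^2 = 4
Difference = 256 - 4 = 252
This equals 4*L1*L2 = 4*9*7 = 252
Workspace area = 252*pi

252


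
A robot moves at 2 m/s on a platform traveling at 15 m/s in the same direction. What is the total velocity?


Given: object velocity = 2 m/s, platform velocity = 15 m/s (same direction)
Using classical velocity addition: v_total = v_object + v_platform
v_total = 2 + 15
v_total = 17 m/s

17 m/s


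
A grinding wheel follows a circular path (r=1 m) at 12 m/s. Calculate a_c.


Given: v = 12 m/s, r = 1 m
Using a_c = v^2 / r
a_c = 12^2 / 1
a_c = 144 / 1
a_c = 144 m/s^2

144 m/s^2


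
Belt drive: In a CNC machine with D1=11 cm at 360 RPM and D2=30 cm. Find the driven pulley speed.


Given: D1 = 11 cm, w1 = 360 RPM, D2 = 30 cm
Using D1*w1 = D2*w2
w2 = D1*w1 / D2
w2 = 11*360 / 30
w2 = 3960 / 30
w2 = 132 RPM

132 RPM


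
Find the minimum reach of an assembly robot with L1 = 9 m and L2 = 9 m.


Given: L1 = 9 m, L2 = 9 m
For a 2-link planar arm, min reach = |L1 - L2| (second link folded back)
Min reach = |9 - 9|
Min reach = 0 m

0 m


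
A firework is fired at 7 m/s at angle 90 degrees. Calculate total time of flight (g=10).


Given: v0 = 7 m/s, theta = 90 deg, g = 10 m/s^2
sin(90) = 1
Using T = 2*v0*sin(theta) / g
T = 2*7*1 / 10
T = 14 / 10
T = 7/5 s

7/5 s


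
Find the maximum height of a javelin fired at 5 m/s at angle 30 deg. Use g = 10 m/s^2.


Given: v0 = 5 m/s, theta = 30 deg, g = 10 m/s^2
sin^2(30) = 1/4
Using H = v0^2 * sin^2(theta) / (2*g)
H = 5^2 * 1/4 / (2*10)
H = 25 * 1/4 / 20
H = 25/4 / 20
H = 5/16 m

5/16 m


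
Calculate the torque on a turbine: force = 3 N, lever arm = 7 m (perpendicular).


Given: F = 3 N, r = 7 m, angle = 90 deg (perpendicular)
Using tau = F * r * sin(90)
sin(90) = 1
tau = 3 * 7 * 1
tau = 21 Nm

21 Nm


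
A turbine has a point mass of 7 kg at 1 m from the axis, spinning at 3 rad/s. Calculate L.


Given: m = 7 kg, r = 1 m, omega = 3 rad/s
For a point mass: I = m*r^2
I = 7*1^2 = 7*1 = 7
L = I*omega = 7*3
L = 21 kg*m^2/s

21 kg*m^2/s


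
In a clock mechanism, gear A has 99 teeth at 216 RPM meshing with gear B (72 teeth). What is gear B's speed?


Given: N1 = 99 teeth, w1 = 216 RPM, N2 = 72 teeth
Using N1*w1 = N2*w2
w2 = N1*w1 / N2
w2 = 99*216 / 72
w2 = 21384 / 72
w2 = 297 RPM

297 RPM


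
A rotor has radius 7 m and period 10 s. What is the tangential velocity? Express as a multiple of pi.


Given: radius r = 7 m, period T = 10 s
Using v = 2*pi*r / T
v = 2*pi*7 / 10
v = 14*pi / 10
v = 7/5*pi m/s

7/5*pi m/s


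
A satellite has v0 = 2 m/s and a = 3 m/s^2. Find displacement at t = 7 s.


Given: v0 = 2 m/s, a = 3 m/s^2, t = 7 s
Using s = v0*t + (1/2)*a*t^2
s = 2*7 + (1/2)*3*7^2
s = 14 + (1/2)*147
s = 14 + 147/2
s = 175/2

175/2 m


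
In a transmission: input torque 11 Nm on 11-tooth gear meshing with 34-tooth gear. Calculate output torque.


Given: N1 = 11, N2 = 34, T1 = 11 Nm
Using T2/T1 = N2/N1
T2 = T1 * N2 / N1
T2 = 11 * 34 / 11
T2 = 374 / 11
T2 = 34 Nm

34 Nm


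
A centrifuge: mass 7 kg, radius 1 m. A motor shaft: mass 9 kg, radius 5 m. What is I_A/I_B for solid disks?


Given: M1=7 kg, R1=1 m, M2=9 kg, R2=5 m
For a disk: I = (1/2)*M*R^2, so I_A/I_B = (M1*R1^2)/(M2*R2^2)
M1*R1^2 = 7*1 = 7
M2*R2^2 = 9*25 = 225
I_A/I_B = 7/225 = 7/225

7/225


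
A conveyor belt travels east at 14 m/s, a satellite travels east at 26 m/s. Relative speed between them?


Given: v_A = 14 m/s east, v_B = 26 m/s east
Both move in the same direction; relative speed = |v_A - v_B|
|14 - 26| = |-12|
= 12 m/s

12 m/s


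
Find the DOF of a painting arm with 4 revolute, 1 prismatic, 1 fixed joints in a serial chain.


Given: serial robot with 4 revolute, 1 prismatic, 1 fixed joints
DOF contribution per joint type: revolute=1, prismatic=1, spherical=3, fixed=0
DOF = 4*1 + 1*1 + 1*0
DOF = 5

5


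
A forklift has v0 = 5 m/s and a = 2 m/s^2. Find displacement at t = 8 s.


Given: v0 = 5 m/s, a = 2 m/s^2, t = 8 s
Using s = v0*t + (1/2)*a*t^2
s = 5*8 + (1/2)*2*8^2
s = 40 + (1/2)*128
s = 40 + 64
s = 104

104 m


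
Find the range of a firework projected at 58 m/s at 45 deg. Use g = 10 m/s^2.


Given: v0 = 58 m/s, theta = 45 deg, g = 10 m/s^2
sin(2*45) = sin(90) = 1
Using R = v0^2 * sin(2*theta) / g
R = 58^2 * 1 / 10
R = 3364 / 10
R = 1682/5 m

1682/5 m


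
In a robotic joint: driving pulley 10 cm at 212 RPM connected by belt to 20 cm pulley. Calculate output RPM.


Given: D1 = 10 cm, w1 = 212 RPM, D2 = 20 cm
Using D1*w1 = D2*w2
w2 = D1*w1 / D2
w2 = 10*212 / 20
w2 = 2120 / 20
w2 = 106 RPM

106 RPM


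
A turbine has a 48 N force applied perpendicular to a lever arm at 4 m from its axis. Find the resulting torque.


Given: F = 48 N, r = 4 m, angle = 90 deg (perpendicular)
Using tau = F * r * sin(90)
sin(90) = 1
tau = 48 * 4 * 1
tau = 192 Nm

192 Nm


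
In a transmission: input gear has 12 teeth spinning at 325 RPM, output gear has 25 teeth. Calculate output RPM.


Given: N1 = 12 teeth, w1 = 325 RPM, N2 = 25 teeth
Using N1*w1 = N2*w2
w2 = N1*w1 / N2
w2 = 12*325 / 25
w2 = 3900 / 25
w2 = 156 RPM

156 RPM


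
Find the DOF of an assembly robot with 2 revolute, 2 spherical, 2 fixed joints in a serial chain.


Given: serial robot with 2 revolute, 2 spherical, 2 fixed joints
DOF contribution per joint type: revolute=1, prismatic=1, spherical=3, fixed=0
DOF = 2*1 + 2*3 + 2*0
DOF = 8

8


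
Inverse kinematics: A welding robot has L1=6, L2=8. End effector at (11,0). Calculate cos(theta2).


Given: L1 = 6, L2 = 8, target (x, y) = (11, 0)
Using cos(theta2) = (x^2 + y^2 - L1^2 - L2^2) / (2*L1*L2)
x^2 + y^2 = 11^2 + 0 = 121
L1^2 + L2^2 = 36 + 64 = 100
Numerator = 121 - 100 = 21
Denominator = 2*6*8 = 96
cos(theta2) = 21/96 = 7/32

7/32


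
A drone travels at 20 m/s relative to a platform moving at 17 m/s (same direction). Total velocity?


Given: object velocity = 20 m/s, platform velocity = 17 m/s (same direction)
Using classical velocity addition: v_total = v_object + v_platform
v_total = 20 + 17
v_total = 37 m/s

37 m/s


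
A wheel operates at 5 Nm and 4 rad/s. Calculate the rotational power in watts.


Given: tau = 5 Nm, omega = 4 rad/s
Using P = tau * omega
P = 5 * 4
P = 20 W

20 W


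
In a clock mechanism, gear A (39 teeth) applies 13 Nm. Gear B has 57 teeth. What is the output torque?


Given: N1 = 39, N2 = 57, T1 = 13 Nm
Using T2/T1 = N2/N1
T2 = T1 * N2 / N1
T2 = 13 * 57 / 39
T2 = 741 / 39
T2 = 19 Nm

19 Nm


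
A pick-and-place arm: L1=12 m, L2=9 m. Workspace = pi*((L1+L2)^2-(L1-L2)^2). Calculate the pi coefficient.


Given: L1 = 12, L2 = 9
(L1+L2)^2 = (21)^2 = 441
(L1-L2)^2 = (3)^2 = 9
Difference = 441 - 9 = 432
This equals 4*L1*L2 = 4*12*9 = 432
Workspace area = 432*pi

432


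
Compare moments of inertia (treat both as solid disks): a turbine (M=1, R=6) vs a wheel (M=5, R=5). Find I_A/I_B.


Given: M1=1 kg, R1=6 m, M2=5 kg, R2=5 m
For a disk: I = (1/2)*M*R^2, so I_A/I_B = (M1*R1^2)/(M2*R2^2)
M1*R1^2 = 1*36 = 36
M2*R2^2 = 5*25 = 125
I_A/I_B = 36/125 = 36/125

36/125


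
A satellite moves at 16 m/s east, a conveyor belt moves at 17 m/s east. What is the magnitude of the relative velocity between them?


Given: v_A = 16 m/s east, v_B = 17 m/s east
Both move in the same direction; relative speed = |v_A - v_B|
|16 - 17| = |-1|
= 1 m/s

1 m/s


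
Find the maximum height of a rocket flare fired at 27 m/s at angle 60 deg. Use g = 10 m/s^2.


Given: v0 = 27 m/s, theta = 60 deg, g = 10 m/s^2
sin^2(60) = 3/4
Using H = v0^2 * sin^2(theta) / (2*g)
H = 27^2 * 3/4 / (2*10)
H = 729 * 3/4 / 20
H = 2187/4 / 20
H = 2187/80 m

2187/80 m


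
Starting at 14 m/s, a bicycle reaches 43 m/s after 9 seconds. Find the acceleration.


Given: initial velocity v0 = 14 m/s, final velocity v = 43 m/s, time t = 9 s
Using a = (v - v0) / t
a = (43 - 14) / 9
a = 29 / 9
a = 29/9 m/s^2

29/9 m/s^2


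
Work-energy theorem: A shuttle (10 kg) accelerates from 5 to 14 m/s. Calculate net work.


Given: m = 10 kg, v0 = 5 m/s, v = 14 m/s
Using W = (1/2)*m*(v^2 - v0^2)
v^2 = 14^2 = 196
v0^2 = 5^2 = 25
v^2 - v0^2 = 196 - 25 = 171
W = (1/2)*10*171 = 855 J

855 J


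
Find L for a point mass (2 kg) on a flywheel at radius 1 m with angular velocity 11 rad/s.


Given: m = 2 kg, r = 1 m, omega = 11 rad/s
For a point mass: I = m*r^2
I = 2*1^2 = 2*1 = 2
L = I*omega = 2*11
L = 22 kg*m^2/s

22 kg*m^2/s


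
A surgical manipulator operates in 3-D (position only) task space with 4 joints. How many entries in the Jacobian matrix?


Given: task space dimension = 3, joints = 4
Jacobian is a 3 x 4 matrix
Total entries = rows * columns
Total = 3 * 4
Total = 12

12


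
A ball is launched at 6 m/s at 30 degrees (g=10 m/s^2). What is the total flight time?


Given: v0 = 6 m/s, theta = 30 deg, g = 10 m/s^2
sin(30) = 1/2
Using T = 2*v0*sin(theta) / g
T = 2*6*1/2 / 10
T = 6 / 10
T = 3/5 s

3/5 s


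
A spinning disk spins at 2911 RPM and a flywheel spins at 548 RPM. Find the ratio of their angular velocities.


Given: RPM_A = 2911, RPM_B = 548
omega = 2*pi*RPM/60, so omega_A/omega_B = RPM_A / RPM_B
omega_A/omega_B = 2911 / 548
omega_A/omega_B = 2911/548

2911/548


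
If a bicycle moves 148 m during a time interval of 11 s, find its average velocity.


Given: distance d = 148 m, time t = 11 s
Using v = d / t
v = 148 / 11
v = 148/11 m/s

148/11 m/s


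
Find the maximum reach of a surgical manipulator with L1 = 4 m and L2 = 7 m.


Given: L1 = 4 m, L2 = 7 m
For a 2-link planar arm, max reach = L1 + L2 (fully extended)
Max reach = 4 + 7
Max reach = 11 m

11 m


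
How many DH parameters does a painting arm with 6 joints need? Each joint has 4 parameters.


Given: 6 joints, 4 DH parameters per joint (d, theta, a, alpha)
Total DH parameters = number_of_joints * 4
Total = 6 * 4
Total = 24

24


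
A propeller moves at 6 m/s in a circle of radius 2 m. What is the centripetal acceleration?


Given: v = 6 m/s, r = 2 m
Using a_c = v^2 / r
a_c = 6^2 / 2
a_c = 36 / 2
a_c = 18 m/s^2

18 m/s^2


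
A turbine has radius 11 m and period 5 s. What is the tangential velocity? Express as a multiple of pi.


Given: radius r = 11 m, period T = 5 s
Using v = 2*pi*r / T
v = 2*pi*11 / 5
v = 22*pi / 5
v = 22/5*pi m/s

22/5*pi m/s


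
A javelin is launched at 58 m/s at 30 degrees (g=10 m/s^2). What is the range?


Given: v0 = 58 m/s, theta = 30 deg, g = 10 m/s^2
sin(2*30) = sin(60) = sqrt(3)/2
Using R = v0^2 * sin(2*theta) / g
R = 58^2 * (sqrt(3)/2) / 10
R = 3364 * sqrt(3) / 20
R = 841/5*sqrt(3) m

841/5*sqrt(3) m


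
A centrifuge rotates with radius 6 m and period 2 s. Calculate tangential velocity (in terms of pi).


Given: radius r = 6 m, period T = 2 s
Using v = 2*pi*r / T
v = 2*pi*6 / 2
v = 12*pi / 2
v = 6*pi m/s

6*pi m/s


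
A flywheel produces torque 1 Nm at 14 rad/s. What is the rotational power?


Given: tau = 1 Nm, omega = 14 rad/s
Using P = tau * omega
P = 1 * 14
P = 14 W

14 W


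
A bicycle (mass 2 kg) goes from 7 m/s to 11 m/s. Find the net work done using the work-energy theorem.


Given: m = 2 kg, v0 = 7 m/s, v = 11 m/s
Using W = (1/2)*m*(v^2 - v0^2)
v^2 = 11^2 = 121
v0^2 = 7^2 = 49
v^2 - v0^2 = 121 - 49 = 72
W = (1/2)*2*72 = 72 J

72 J


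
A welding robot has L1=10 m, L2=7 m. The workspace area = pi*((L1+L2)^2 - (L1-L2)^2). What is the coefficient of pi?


Given: L1 = 10, L2 = 7
(L1+L2)^2 = (17)^2 = 289
(L1-L2)^2 = (3)^2 = 9
Difference = 289 - 9 = 280
This equals 4*L1*L2 = 4*10*7 = 280
Workspace area = 280*pi

280


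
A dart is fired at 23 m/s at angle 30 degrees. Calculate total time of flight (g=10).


Given: v0 = 23 m/s, theta = 30 deg, g = 10 m/s^2
sin(30) = 1/2
Using T = 2*v0*sin(theta) / g
T = 2*23*1/2 / 10
T = 23 / 10
T = 23/10 s

23/10 s


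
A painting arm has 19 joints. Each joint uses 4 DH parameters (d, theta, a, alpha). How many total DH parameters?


Given: 19 joints, 4 DH parameters per joint (d, theta, a, alpha)
Total DH parameters = number_of_joints * 4
Total = 19 * 4
Total = 76

76


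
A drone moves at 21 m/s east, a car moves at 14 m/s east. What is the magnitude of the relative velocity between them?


Given: v_A = 21 m/s east, v_B = 14 m/s east
Both move in the same direction; relative speed = |v_A - v_B|
|21 - 14| = |7|
= 7 m/s

7 m/s


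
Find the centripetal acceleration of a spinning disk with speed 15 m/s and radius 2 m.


Given: v = 15 m/s, r = 2 m
Using a_c = v^2 / r
a_c = 15^2 / 2
a_c = 225 / 2
a_c = 225/2 m/s^2

225/2 m/s^2


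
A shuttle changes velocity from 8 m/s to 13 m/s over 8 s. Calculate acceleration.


Given: initial velocity v0 = 8 m/s, final velocity v = 13 m/s, time t = 8 s
Using a = (v - v0) / t
a = (13 - 8) / 8
a = 5 / 8
a = 5/8 m/s^2

5/8 m/s^2


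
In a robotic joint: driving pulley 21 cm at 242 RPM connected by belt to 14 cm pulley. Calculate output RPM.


Given: D1 = 21 cm, w1 = 242 RPM, D2 = 14 cm
Using D1*w1 = D2*w2
w2 = D1*w1 / D2
w2 = 21*242 / 14
w2 = 5082 / 14
w2 = 363 RPM

363 RPM


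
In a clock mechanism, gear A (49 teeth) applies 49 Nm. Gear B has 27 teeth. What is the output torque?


Given: N1 = 49, N2 = 27, T1 = 49 Nm
Using T2/T1 = N2/N1
T2 = T1 * N2 / N1
T2 = 49 * 27 / 49
T2 = 1323 / 49
T2 = 27 Nm

27 Nm


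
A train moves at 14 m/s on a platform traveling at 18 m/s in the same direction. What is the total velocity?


Given: object velocity = 14 m/s, platform velocity = 18 m/s (same direction)
Using classical velocity addition: v_total = v_object + v_platform
v_total = 14 + 18
v_total = 32 m/s

32 m/s


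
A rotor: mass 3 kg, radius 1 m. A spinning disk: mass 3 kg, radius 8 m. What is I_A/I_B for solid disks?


Given: M1=3 kg, R1=1 m, M2=3 kg, R2=8 m
For a disk: I = (1/2)*M*R^2, so I_A/I_B = (M1*R1^2)/(M2*R2^2)
M1*R1^2 = 3*1 = 3
M2*R2^2 = 3*64 = 192
I_A/I_B = 3/192 = 1/64

1/64


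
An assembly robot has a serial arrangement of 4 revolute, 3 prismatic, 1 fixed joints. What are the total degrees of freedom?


Given: serial robot with 4 revolute, 3 prismatic, 1 fixed joints
DOF contribution per joint type: revolute=1, prismatic=1, spherical=3, fixed=0
DOF = 4*1 + 3*1 + 1*0
DOF = 7

7


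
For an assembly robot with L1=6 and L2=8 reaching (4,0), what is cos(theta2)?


Given: L1 = 6, L2 = 8, target (x, y) = (4, 0)
Using cos(theta2) = (x^2 + y^2 - L1^2 - L2^2) / (2*L1*L2)
x^2 + y^2 = 4^2 + 0 = 16
L1^2 + L2^2 = 36 + 64 = 100
Numerator = 16 - 100 = -84
Denominator = 2*6*8 = 96
cos(theta2) = -84/96 = -7/8

-7/8


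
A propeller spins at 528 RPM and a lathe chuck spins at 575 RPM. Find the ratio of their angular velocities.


Given: RPM_A = 528, RPM_B = 575
omega = 2*pi*RPM/60, so omega_A/omega_B = RPM_A / RPM_B
omega_A/omega_B = 528 / 575
omega_A/omega_B = 528/575

528/575


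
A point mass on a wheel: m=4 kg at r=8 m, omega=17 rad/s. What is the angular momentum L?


Given: m = 4 kg, r = 8 m, omega = 17 rad/s
For a point mass: I = m*r^2
I = 4*8^2 = 4*64 = 256
L = I*omega = 256*17
L = 4352 kg*m^2/s

4352 kg*m^2/s
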